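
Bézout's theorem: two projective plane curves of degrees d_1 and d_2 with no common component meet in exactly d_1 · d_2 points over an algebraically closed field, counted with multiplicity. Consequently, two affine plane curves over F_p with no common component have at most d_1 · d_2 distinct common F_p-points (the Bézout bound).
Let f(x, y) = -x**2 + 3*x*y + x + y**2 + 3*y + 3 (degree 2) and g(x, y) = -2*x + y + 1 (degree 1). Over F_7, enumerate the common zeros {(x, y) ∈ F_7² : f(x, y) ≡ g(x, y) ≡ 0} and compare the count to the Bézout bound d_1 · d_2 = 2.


Common zeros: ∅; count = 0; Bézout bound = 2.

deg(f) = 2, deg(g) = 1, so Bézout bound = 2.
Scan x ∈ F_7. For each x, list the y ∈ F_7 with f(x, y) ≡ 0 and those with g(x, y) ≡ 0 (mod 7); the common zeros in that column are the intersection.
  x = 0: f ≡ 0 at y ∈ {1, 3}; g ≡ 0 at y ∈ {6}; common: ∅.
  x = 1: f ≡ 0 at y ∈ ∅; g ≡ 0 at y ∈ {1}; common: ∅.
  x = 2: f ≡ 0 at y ∈ {6}; g ≡ 0 at y ∈ {3}; common: ∅.
  x = 3: f ≡ 0 at y ∈ {3, 6}; g ≡ 0 at y ∈ {5}; common: ∅.
  x = 4: f ≡ 0 at y ∈ {1, 5}; g ≡ 0 at y ∈ {0}; common: ∅.
  x = 5: f ≡ 0 at y ∈ {5}; g ≡ 0 at y ∈ {2}; common: ∅.
  x = 6: f ≡ 0 at y ∈ ∅; g ≡ 0 at y ∈ {4}; common: ∅.
Collecting: common zeros = ∅, so the count is 0.
Comparison with the Bézout bound: 0 ≤ 2 = deg(f)·deg(g), as expected for curves with no common component (the affine F_7-count falls short of the bound because intersections may lie at infinity, over extension fields, or carry multiplicity).


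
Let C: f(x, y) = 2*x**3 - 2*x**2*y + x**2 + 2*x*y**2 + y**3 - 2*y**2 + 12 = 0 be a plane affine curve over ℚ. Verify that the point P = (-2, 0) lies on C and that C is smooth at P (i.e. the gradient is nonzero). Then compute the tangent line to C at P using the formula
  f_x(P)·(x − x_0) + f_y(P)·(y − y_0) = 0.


Tangent line at P: 20*x - 8*y + 40 = 0.

Step 1: f(-2, 0) = 0, so P lies on C.
Step 2: partial derivatives
  f_x(x, y) = 6*x**2 - 4*x*y + 2*x + 2*y**2, f_y(x, y) = -2*x**2 + 4*x*y + 3*y**2 - 4*y.
  f_x(P) = 20, f_y(P) = -8 (gradient nonzero, so P is smooth).
Step 3: tangent line at P: 20·(x − -2) + -8·(y − 0) = 0.
Expanding: 20*x - 8*y + 40 = 0.


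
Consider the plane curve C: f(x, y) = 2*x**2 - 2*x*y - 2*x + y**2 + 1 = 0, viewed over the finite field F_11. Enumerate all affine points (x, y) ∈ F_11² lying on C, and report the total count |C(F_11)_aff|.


Affine F_11-points: {(1, 1)}; count = 1.

For each of the 121 pairs (x, y) ∈ F_11², evaluate f(x, y) mod 11. Record the zeros.
  x = 0: [0↦1, 1↦2, 2↦5, 3↦10, 4↦6, 5↦4, 6↦4, 7↦6, 8↦10, 9↦5, 10↦2]  zeros at y ∈ ∅
  x = 1: [0↦1, 1↦0, 2↦1, 3↦4, 4↦9, 5↦5, 6↦3, 7↦3, 8↦5, 9↦9, 10↦4]  zeros at y ∈ {1}
  x = 2: [0↦5, 1↦2, 2↦1, 3↦2, 4↦5, 5↦10, 6↦6, 7↦4, 8↦4, 9↦6, 10↦10]  zeros at y ∈ ∅
  x = 3: [0↦2, 1↦8, 2↦5, 3↦4, 4↦5, 5↦8, 6↦2, 7↦9, 8↦7, 9↦7, 10↦9]  zeros at y ∈ ∅
  x = 4: [0↦3, 1↦7, 2↦2, 3↦10, 4↦9, 5↦10, 6↦2, 7↦7, 8↦3, 9↦1, 10↦1]  zeros at y ∈ ∅
  x = 5: [0↦8, 1↦10, 2↦3, 3↦9, 4↦6, 5↦5, 6↦6, 7↦9, 8↦3, 9↦10, 10↦8]  zeros at y ∈ ∅
  x = 6: [0↦6, 1↦6, 2↦8, 3↦1, 4↦7, 5↦4, 6↦3, 7↦4, 8↦7, 9↦1, 10↦8]  zeros at y ∈ ∅
  x = 7: [0↦8, 1↦6, 2↦6, 3↦8, 4↦1, 5↦7, 6↦4, 7↦3, 8↦4, 9↦7, 10↦1]  zeros at y ∈ ∅
  x = 8: [0↦3, 1↦10, 2↦8, 3↦8, 4↦10, 5↦3, 6↦9, 7↦6, 8↦5, 9↦6, 10↦9]  zeros at y ∈ ∅
  x = 9: [0↦2, 1↦7, 2↦3, 3↦1, 4↦1, 5↦3, 6↦7, 7↦2, 8↦10, 9↦9, 10↦10]  zeros at y ∈ ∅
  x = 10: [0↦5, 1↦8, 2↦2, 3↦9, 4↦7, 5↦7, 6↦9, 7↦2, 8↦8, 9↦5, 10↦4]  zeros at y ∈ ∅
Collecting zeros: affine points = {(1, 1)}.
Total count |C(F_11)_aff| = 1.


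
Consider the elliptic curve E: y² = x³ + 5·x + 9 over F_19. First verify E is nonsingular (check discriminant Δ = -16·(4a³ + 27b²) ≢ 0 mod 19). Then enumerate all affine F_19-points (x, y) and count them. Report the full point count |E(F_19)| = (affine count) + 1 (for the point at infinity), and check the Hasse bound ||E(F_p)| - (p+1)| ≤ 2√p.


Affine points = {(0, 3), (0, 16), (4, 6), (4, 13), (5, 8), (5, 11), (7, 8), (7, 11), (9, 2), (9, 17), (12, 7), (12, 12), (14, 7), (14, 12), (15, 1), (15, 18), (16, 9), (16, 10)}; affine count = 18; |E(F_19)| = 19.

Discriminant check: Δ ∝ 4a³ + 27b² = 4·5³ + 27·9² = 4·125 + 27·81 ≡ 8 (mod 19). Nonzero ⇒ E is nonsingular.
For each x ∈ F_19, compute rhs = x³ + 5·x + 9 mod 19, then count y ∈ F_19 with y² ≡ rhs.
  x = 0: rhs = 9, matching y values: 3, 16 (2 points).
  x = 1: rhs = 15, matching y values: none (0 points).
  x = 2: rhs = 8, matching y values: none (0 points).
  x = 3: rhs = 13, matching y values: none (0 points).
  x = 4: rhs = 17, matching y values: 6, 13 (2 points).
  x = 5: rhs = 7, matching y values: 8, 11 (2 points).
  x = 6: rhs = 8, matching y values: none (0 points).
  x = 7: rhs = 7, matching y values: 8, 11 (2 points).
  x = 8: rhs = 10, matching y values: none (0 points).
  x = 9: rhs = 4, matching y values: 2, 17 (2 points).
  x = 10: rhs = 14, matching y values: none (0 points).
  x = 11: rhs = 8, matching y values: none (0 points).
  x = 12: rhs = 11, matching y values: 7, 12 (2 points).
  x = 13: rhs = 10, matching y values: none (0 points).
  x = 14: rhs = 11, matching y values: 7, 12 (2 points).
  x = 15: rhs = 1, matching y values: 1, 18 (2 points).
  x = 16: rhs = 5, matching y values: 9, 10 (2 points).
  x = 17: rhs = 10, matching y values: none (0 points).
  x = 18: rhs = 3, matching y values: none (0 points).
Total affine count: 18.
Full point count |E(F_19)| = 18 + 1 = 19.
Hasse bound: |19 − (19+1)| = |-1| = 1 ≤ 2√19 ≈ 8.7178 ✓.


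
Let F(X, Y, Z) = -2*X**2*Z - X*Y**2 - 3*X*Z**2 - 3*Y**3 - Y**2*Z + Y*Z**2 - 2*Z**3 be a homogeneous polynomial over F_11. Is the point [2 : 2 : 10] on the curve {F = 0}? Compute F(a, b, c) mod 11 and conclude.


F(2,2,10) ≡ 0 (mod 11); P is on the curve.

Evaluate F(2, 2, 10) term-by-term (mod 11).
  -2*X**2*Z ↦ -2·4·1·10 = -80
  -X*Y**2 ↦ -1·2·4·1 = -8
  -3*X*Z**2 ↦ -3·2·1·100 = -600
  -3*Y**3 ↦ -3·1·8·1 = -24
  -Y**2*Z ↦ -1·1·4·10 = -40
  Y*Z**2 ↦ 1·1·2·100 = 200
  -2*Z**3 ↦ -2·1·1·1000 = -2000
Sum: F(2, 2, 10) = (-80) + (-8) + (-600) + (-24) + (-40) + (200) + (-2000) = -2552.
Reducing mod 11: -2552 ≡ 0 (mod 11).
Since F(a, b, c) ≡ 0 (mod 11), P lies on the curve.


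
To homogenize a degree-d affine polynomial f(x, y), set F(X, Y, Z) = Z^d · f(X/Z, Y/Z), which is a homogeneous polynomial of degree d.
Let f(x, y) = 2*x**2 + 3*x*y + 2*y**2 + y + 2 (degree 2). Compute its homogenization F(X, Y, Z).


F(X, Y, Z) = 2*X**2 + 3*X*Y + 2*Y**2 + Y*Z + 2*Z**2

deg(f) = 2.
Substitute x = X/Z, y = Y/Z into f, then multiply by Z^2.
  monomial 2·x^2·y^0 ↦ 2·X^2·Y^0·Z^0.
  monomial 3·x^1·y^1 ↦ 3·X^1·Y^1·Z^0.
  monomial 2·x^0·y^2 ↦ 2·X^0·Y^2·Z^0.
  monomial 1·x^0·y^1 ↦ 1·X^0·Y^1·Z^1.
  monomial 2·x^0·y^0 ↦ 2·X^0·Y^0·Z^2.
Collecting: F(X, Y, Z) = 2*X**2 + 3*X*Y + 2*Y**2 + Y*Z + 2*Z**2.


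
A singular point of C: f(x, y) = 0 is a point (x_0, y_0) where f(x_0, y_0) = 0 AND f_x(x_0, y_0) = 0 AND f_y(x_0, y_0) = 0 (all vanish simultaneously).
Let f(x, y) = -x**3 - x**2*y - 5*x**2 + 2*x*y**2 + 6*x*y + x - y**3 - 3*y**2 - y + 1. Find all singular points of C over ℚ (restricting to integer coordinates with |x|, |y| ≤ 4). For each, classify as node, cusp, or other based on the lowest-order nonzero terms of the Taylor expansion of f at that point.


Singular points: {(-1, -2)}; classification: cusp.

Compute partial derivatives:
  f_x = -3*x**2 - 2*x*y - 10*x + 2*y**2 + 6*y + 1.
  f_y = -x**2 + 4*x*y + 6*x - 3*y**2 - 6*y - 1.
Scan x_0 ∈ {−4, ..., 4}. For each x_0, f_y(x_0, y) is a polynomial in y; find its integer roots y ∈ {−4, ..., 4}, then test f_x and f at those candidates.
  x = -4: f_y(-4, y) = -3*y**2 - 22*y - 41; no integer root y with |y| ≤ 4.
  x = -3: f_y(-3, y) = -3*y**2 - 18*y - 28; no integer root y with |y| ≤ 4.
  x = -2: f_y(-2, y) = -3*y**2 - 14*y - 17; no integer root y with |y| ≤ 4.
  x = -1: f_y(-1, y) = -3*y**2 - 10*y - 8; vanishes at y ∈ {-2}. (-1, -2): f_x = 0, f = 0 — SINGULAR.
  x = 0: f_y(0, y) = -3*y**2 - 6*y - 1; no integer root y with |y| ≤ 4.
  x = 1: f_y(1, y) = -3*y**2 - 2*y + 4; no integer root y with |y| ≤ 4.
  x = 2: f_y(2, y) = -3*y**2 + 2*y + 7; no integer root y with |y| ≤ 4.
  x = 3: f_y(3, y) = -3*y**2 + 6*y + 8; no integer root y with |y| ≤ 4.
  x = 4: f_y(4, y) = -3*y**2 + 10*y + 7; no integer root y with |y| ≤ 4.
Only singular point on the grid: (-1, -2).
Classify: substitute x = -1 + u, y = -2 + v and expand: f = -u**3 - u**2*v + 2*u*v**2 - v**3 + v**2.
No constant or linear terms (consistent with a singular point). Quadratic part: v**2. Cubic part: -u**3 - u**2*v + 2*u*v**2 - v**3.
The quadratic part v**2 is a perfect square, so there is a single (double) tangent line v = 0, i.e. y = -2. Restricting the cubic part to that line (v = 0) leaves -u**3 ≠ 0, so f is not divisible by v and the branch is v² ≈ u**3 to lowest order — this is a cusp.
Classification: cusp.


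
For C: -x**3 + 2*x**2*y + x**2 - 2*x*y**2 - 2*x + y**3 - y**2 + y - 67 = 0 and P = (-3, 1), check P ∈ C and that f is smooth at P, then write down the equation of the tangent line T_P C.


Tangent line at P: -49*x + 32*y - 179 = 0.

Step 1: f(-3, 1) = 0, so P lies on C.
Step 2: partial derivatives
  f_x(x, y) = -3*x**2 + 4*x*y + 2*x - 2*y**2 - 2, f_y(x, y) = 2*x**2 - 4*x*y + 3*y**2 - 2*y + 1.
  f_x(P) = -49, f_y(P) = 32 (gradient nonzero, so P is smooth).
Step 3: tangent line at P: -49·(x − -3) + 32·(y − 1) = 0.
Expanding: -49*x + 32*y - 179 = 0.


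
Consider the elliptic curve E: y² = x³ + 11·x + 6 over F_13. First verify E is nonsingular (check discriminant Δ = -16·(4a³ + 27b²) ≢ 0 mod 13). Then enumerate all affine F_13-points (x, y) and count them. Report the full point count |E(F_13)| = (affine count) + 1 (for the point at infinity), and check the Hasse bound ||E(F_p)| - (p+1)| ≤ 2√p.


Affine points = {(2, 6), (2, 7), (3, 1), (3, 12), (4, 6), (4, 7), (5, 2), (5, 11), (7, 6), (7, 7)}; affine count = 10; |E(F_13)| = 11.

Discriminant check: Δ ∝ 4a³ + 27b² = 4·11³ + 27·6² = 4·1331 + 27·36 ≡ 4 (mod 13). Nonzero ⇒ E is nonsingular.
For each x ∈ F_13, compute rhs = x³ + 11·x + 6 mod 13, then count y ∈ F_13 with y² ≡ rhs.
  x = 0: rhs = 6, matching y values: none (0 points).
  x = 1: rhs = 5, matching y values: none (0 points).
  x = 2: rhs = 10, matching y values: 6, 7 (2 points).
  x = 3: rhs = 1, matching y values: 1, 12 (2 points).
  x = 4: rhs = 10, matching y values: 6, 7 (2 points).
  x = 5: rhs = 4, matching y values: 2, 11 (2 points).
  x = 6: rhs = 2, matching y values: none (0 points).
  x = 7: rhs = 10, matching y values: 6, 7 (2 points).
  x = 8: rhs = 8, matching y values: none (0 points).
  x = 9: rhs = 2, matching y values: none (0 points).
  x = 10: rhs = 11, matching y values: none (0 points).
  x = 11: rhs = 2, matching y values: none (0 points).
  x = 12: rhs = 7, matching y values: none (0 points).
Total affine count: 10.
Full point count |E(F_13)| = 10 + 1 = 11.
Hasse bound: |11 − (13+1)| = |-3| = 3 ≤ 2√13 ≈ 7.2111 ✓.


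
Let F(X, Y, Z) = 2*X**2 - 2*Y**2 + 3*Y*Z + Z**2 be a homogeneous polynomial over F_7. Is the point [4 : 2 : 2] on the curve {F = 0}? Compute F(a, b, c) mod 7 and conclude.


F(4,2,2) ≡ 5 (mod 7); P is NOT on the curve.

Evaluate F(4, 2, 2) term-by-term (mod 7).
  2*X**2 ↦ 2·16·1·1 = 32
  -2*Y**2 ↦ -2·1·4·1 = -8
  3*Y*Z ↦ 3·1·2·2 = 12
  Z**2 ↦ 1·1·1·4 = 4
Sum: F(4, 2, 2) = (32) + (-8) + (12) + (4) = 40.
Reducing mod 7: 40 ≡ 5 (mod 7).
Since F(a, b, c) ≡ 5 ≠ 0 (mod 7), P does NOT lie on the curve.


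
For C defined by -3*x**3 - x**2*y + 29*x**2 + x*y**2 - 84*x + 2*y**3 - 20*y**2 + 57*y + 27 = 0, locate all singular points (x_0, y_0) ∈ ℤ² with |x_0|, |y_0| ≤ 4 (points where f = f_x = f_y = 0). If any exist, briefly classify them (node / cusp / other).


Singular points: {(3, 3)}; classification: node.

Compute partial derivatives:
  f_x = -9*x**2 - 2*x*y + 58*x + y**2 - 84.
  f_y = -x**2 + 2*x*y + 6*y**2 - 40*y + 57.
Scan x_0 ∈ {−4, ..., 4}. For each x_0, f_y(x_0, y) is a polynomial in y; find its integer roots y ∈ {−4, ..., 4}, then test f_x and f at those candidates.
  x = -4: f_y(-4, y) = 6*y**2 - 48*y + 41; no integer root y with |y| ≤ 4.
  x = -3: f_y(-3, y) = 6*y**2 - 46*y + 48; no integer root y with |y| ≤ 4.
  x = -2: f_y(-2, y) = 6*y**2 - 44*y + 53; no integer root y with |y| ≤ 4.
  x = -1: f_y(-1, y) = 6*y**2 - 42*y + 56; no integer root y with |y| ≤ 4.
  x = 0: f_y(0, y) = 6*y**2 - 40*y + 57; no integer root y with |y| ≤ 4.
  x = 1: f_y(1, y) = 6*y**2 - 38*y + 56; vanishes at y ∈ {4}. (1, 4): f_x = -27 ≠ 0.
  x = 2: f_y(2, y) = 6*y**2 - 36*y + 53; no integer root y with |y| ≤ 4.
  x = 3: f_y(3, y) = 6*y**2 - 34*y + 48; vanishes at y ∈ {3}. (3, 3): f_x = 0, f = 0 — SINGULAR.
  x = 4: f_y(4, y) = 6*y**2 - 32*y + 41; no integer root y with |y| ≤ 4.
Only singular point on the grid: (3, 3).
Classify: substitute x = 3 + u, y = 3 + v and expand: f = -3*u**3 - u**2*v - u**2 + u*v**2 + 2*v**3 + v**2.
No constant or linear terms (consistent with a singular point). Quadratic part: -u**2 + v**2. Cubic part: -3*u**3 - u**2*v + u*v**2 + 2*v**3.
The quadratic part v**2 - u**2 = (v − u)(v + u) splits into two distinct linear factors, so there are two distinct tangent lines y − 3 = ±(x − 3) — this is a node (ordinary double point).
Classification: node.


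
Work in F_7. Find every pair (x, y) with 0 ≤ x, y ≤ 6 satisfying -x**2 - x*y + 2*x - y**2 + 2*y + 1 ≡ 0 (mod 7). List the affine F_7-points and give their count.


Affine F_7-points: {(0, 4), (0, 5), (1, 2), (1, 6), (2, 1), (2, 6), (3, 3), (4, 0), (4, 5), (5, 0), (5, 4), (6, 1), (6, 2)}; count = 13.

For each of the 49 pairs (x, y) ∈ F_7², evaluate f(x, y) mod 7. Record the zeros.
  x = 0: [0↦1, 1↦2, 2↦1, 3↦5, 4↦0, 5↦0, 6↦5]  zeros at y ∈ {4, 5}
  x = 1: [0↦2, 1↦2, 2↦0, 3↦3, 4↦4, 5↦3, 6↦0]  zeros at y ∈ {2, 6}
  x = 2: [0↦1, 1↦0, 2↦4, 3↦6, 4↦6, 5↦4, 6↦0]  zeros at y ∈ {1, 6}
  x = 3: [0↦5, 1↦3, 2↦6, 3↦0, 4↦6, 5↦3, 6↦5]  zeros at y ∈ {3}
  x = 4: [0↦0, 1↦4, 2↦6, 3↦6, 4↦4, 5↦0, 6↦1]  zeros at y ∈ {0, 5}
  x = 5: [0↦0, 1↦3, 2↦4, 3↦3, 4↦0, 5↦2, 6↦2]  zeros at y ∈ {0, 4}
  x = 6: [0↦5, 1↦0, 2↦0, 3↦5, 4↦1, 5↦2, 6↦1]  zeros at y ∈ {1, 2}
Collecting zeros: affine points = {(0, 4), (0, 5), (1, 2), (1, 6), (2, 1), (2, 6), (3, 3), (4, 0), (4, 5), (5, 0), (5, 4), (6, 1), (6, 2)}.
Total count |C(F_7)_aff| = 13.


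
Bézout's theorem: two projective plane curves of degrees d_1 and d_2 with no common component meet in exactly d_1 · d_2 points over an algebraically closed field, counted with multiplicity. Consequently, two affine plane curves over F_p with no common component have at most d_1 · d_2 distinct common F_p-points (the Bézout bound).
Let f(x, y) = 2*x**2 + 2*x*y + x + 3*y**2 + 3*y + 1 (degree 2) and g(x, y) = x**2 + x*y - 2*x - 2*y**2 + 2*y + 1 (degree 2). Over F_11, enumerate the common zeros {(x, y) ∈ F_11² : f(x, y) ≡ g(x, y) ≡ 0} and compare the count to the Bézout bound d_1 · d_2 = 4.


Common zeros: {(6, 2)}; count = 1; Bézout bound = 4.

deg(f) = 2, deg(g) = 2, so Bézout bound = 4.
Scan x ∈ F_11. For each x, list the y ∈ F_11 with f(x, y) ≡ 0 and those with g(x, y) ≡ 0 (mod 11); the common zeros in that column are the intersection.
  x = 0: f ≡ 0 at y ∈ ∅; g ≡ 0 at y ∈ {3, 9}; common: ∅.
  x = 1: f ≡ 0 at y ∈ ∅; g ≡ 0 at y ∈ {0, 7}; common: ∅.
  x = 2: f ≡ 0 at y ∈ {0, 5}; g ≡ 0 at y ∈ ∅; common: ∅.
  x = 3: f ≡ 0 at y ∈ {0, 8}; g ≡ 0 at y ∈ ∅; common: ∅.
  x = 4: f ≡ 0 at y ∈ ∅; g ≡ 0 at y ∈ {5, 9}; common: ∅.
  x = 5: f ≡ 0 at y ∈ {6, 8}; g ≡ 0 at y ∈ {2, 7}; common: ∅.
  x = 6: f ≡ 0 at y ∈ {2, 4}; g ≡ 0 at y ∈ {2}; common: {2}.
  x = 7: f ≡ 0 at y ∈ ∅; g ≡ 0 at y ∈ ∅; common: ∅.
  x = 8: f ≡ 0 at y ∈ {2, 10}; g ≡ 0 at y ∈ ∅; common: ∅.
  x = 9: f ≡ 0 at y ∈ {5, 10}; g ≡ 0 at y ∈ ∅; common: ∅.
  x = 10: f ≡ 0 at y ∈ ∅; g ≡ 0 at y ∈ {3}; common: ∅.
Collecting: common zeros = {(6, 2)}, so the count is 1.
Comparison with the Bézout bound: 1 ≤ 4 = deg(f)·deg(g), as expected for curves with no common component (the affine F_11-count falls short of the bound because intersections may lie at infinity, over extension fields, or carry multiplicity).


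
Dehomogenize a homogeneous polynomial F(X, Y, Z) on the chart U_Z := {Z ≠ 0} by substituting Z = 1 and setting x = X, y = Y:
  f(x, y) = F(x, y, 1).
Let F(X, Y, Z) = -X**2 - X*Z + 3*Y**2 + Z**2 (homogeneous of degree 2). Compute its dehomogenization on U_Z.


f(x, y) = -x**2 - x + 3*y**2 + 1

On U_Z we set Z = 1. Each monomial c·X^i·Y^j·Z^k in F becomes c·x^i·y^j·1^k = c·x^i·y^j.
Substituting Z = 1: F(X, Y, 1) = -x**2 - x + 3*y**2 + 1.
Note: deg(f) ≤ deg(F) = 2; strict inequality happens when F is divisible by Z (lost terms).


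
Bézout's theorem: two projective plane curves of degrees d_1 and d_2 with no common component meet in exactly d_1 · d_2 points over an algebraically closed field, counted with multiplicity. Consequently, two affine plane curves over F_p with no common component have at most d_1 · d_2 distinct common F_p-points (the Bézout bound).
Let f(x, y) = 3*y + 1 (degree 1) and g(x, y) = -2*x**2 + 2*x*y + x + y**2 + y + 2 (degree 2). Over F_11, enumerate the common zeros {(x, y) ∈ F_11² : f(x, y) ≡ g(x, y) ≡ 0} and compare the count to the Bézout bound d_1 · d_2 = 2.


Common zeros: ∅; count = 0; Bézout bound = 2.

deg(f) = 1, deg(g) = 2, so Bézout bound = 2.
Scan x ∈ F_11. For each x, list the y ∈ F_11 with f(x, y) ≡ 0 and those with g(x, y) ≡ 0 (mod 11); the common zeros in that column are the intersection.
  x = 0: f ≡ 0 at y ∈ {7}; g ≡ 0 at y ∈ {4, 6}; common: ∅.
  x = 1: f ≡ 0 at y ∈ {7}; g ≡ 0 at y ∈ {2, 6}; common: ∅.
  x = 2: f ≡ 0 at y ∈ {7}; g ≡ 0 at y ∈ ∅; common: ∅.
  x = 3: f ≡ 0 at y ∈ {7}; g ≡ 0 at y ∈ ∅; common: ∅.
  x = 4: f ≡ 0 at y ∈ {7}; g ≡ 0 at y ∈ {5, 8}; common: ∅.
  x = 5: f ≡ 0 at y ∈ {7}; g ≡ 0 at y ∈ ∅; common: ∅.
  x = 6: f ≡ 0 at y ∈ {7}; g ≡ 0 at y ∈ ∅; common: ∅.
  x = 7: f ≡ 0 at y ∈ {7}; g ≡ 0 at y ∈ {2, 5}; common: ∅.
  x = 8: f ≡ 0 at y ∈ {7}; g ≡ 0 at y ∈ ∅; common: ∅.
  x = 9: f ≡ 0 at y ∈ {7}; g ≡ 0 at y ∈ ∅; common: ∅.
  x = 10: f ≡ 0 at y ∈ {7}; g ≡ 0 at y ∈ {4, 8}; common: ∅.
Collecting: common zeros = ∅, so the count is 0.
Comparison with the Bézout bound: 0 ≤ 2 = deg(f)·deg(g), as expected for curves with no common component (the affine F_11-count falls short of the bound because intersections may lie at infinity, over extension fields, or carry multiplicity).


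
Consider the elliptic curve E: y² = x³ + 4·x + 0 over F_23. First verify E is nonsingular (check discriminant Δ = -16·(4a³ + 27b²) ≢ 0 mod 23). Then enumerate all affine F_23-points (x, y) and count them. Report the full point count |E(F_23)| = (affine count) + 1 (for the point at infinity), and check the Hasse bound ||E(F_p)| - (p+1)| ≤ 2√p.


Affine points = {(0, 0), (2, 4), (2, 19), (3, 4), (3, 19), (7, 7), (7, 16), (9, 11), (9, 12), (11, 8), (11, 15), (13, 8), (13, 15), (15, 10), (15, 13), (17, 6), (17, 17), (18, 4), (18, 19), (19, 9), (19, 14), (22, 8), (22, 15)}; affine count = 23; |E(F_23)| = 24.

Discriminant check: Δ ∝ 4a³ + 27b² = 4·4³ + 27·0² = 4·64 + 27·0 ≡ 3 (mod 23). Nonzero ⇒ E is nonsingular.
For each x ∈ F_23, compute rhs = x³ + 4·x + 0 mod 23, then count y ∈ F_23 with y² ≡ rhs.
  x = 0: rhs = 0, matching y values: 0 (1 points).
  x = 1: rhs = 5, matching y values: none (0 points).
  x = 2: rhs = 16, matching y values: 4, 19 (2 points).
  x = 3: rhs = 16, matching y values: 4, 19 (2 points).
  x = 4: rhs = 11, matching y values: none (0 points).
  x = 5: rhs = 7, matching y values: none (0 points).
  x = 6: rhs = 10, matching y values: none (0 points).
  x = 7: rhs = 3, matching y values: 7, 16 (2 points).
  x = 8: rhs = 15, matching y values: none (0 points).
  x = 9: rhs = 6, matching y values: 11, 12 (2 points).
  x = 10: rhs = 5, matching y values: none (0 points).
  x = 11: rhs = 18, matching y values: 8, 15 (2 points).
  x = 12: rhs = 5, matching y values: none (0 points).
  x = 13: rhs = 18, matching y values: 8, 15 (2 points).
  x = 14: rhs = 17, matching y values: none (0 points).
  x = 15: rhs = 8, matching y values: 10, 13 (2 points).
  x = 16: rhs = 20, matching y values: none (0 points).
  x = 17: rhs = 13, matching y values: 6, 17 (2 points).
  x = 18: rhs = 16, matching y values: 4, 19 (2 points).
  x = 19: rhs = 12, matching y values: 9, 14 (2 points).
  x = 20: rhs = 7, matching y values: none (0 points).
  x = 21: rhs = 7, matching y values: none (0 points).
  x = 22: rhs = 18, matching y values: 8, 15 (2 points).
Total affine count: 23.
Full point count |E(F_23)| = 23 + 1 = 24.
Hasse bound: |24 − (23+1)| = |0| = 0 ≤ 2√23 ≈ 9.5917 ✓.


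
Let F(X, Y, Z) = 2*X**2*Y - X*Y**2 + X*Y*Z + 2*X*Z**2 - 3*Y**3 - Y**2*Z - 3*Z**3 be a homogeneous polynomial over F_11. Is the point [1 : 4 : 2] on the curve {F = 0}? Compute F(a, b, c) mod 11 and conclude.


F(1,4,2) ≡ 2 (mod 11); P is NOT on the curve.

Evaluate F(1, 4, 2) term-by-term (mod 11).
  2*X**2*Y ↦ 2·1·4·1 = 8
  -X*Y**2 ↦ -1·1·16·1 = -16
  X*Y*Z ↦ 1·1·4·2 = 8
  2*X*Z**2 ↦ 2·1·1·4 = 8
  -3*Y**3 ↦ -3·1·64·1 = -192
  -Y**2*Z ↦ -1·1·16·2 = -32
  -3*Z**3 ↦ -3·1·1·8 = -24
Sum: F(1, 4, 2) = (8) + (-16) + (8) + (8) + (-192) + (-32) + (-24) = -240.
Reducing mod 11: -240 ≡ 2 (mod 11).
Since F(a, b, c) ≡ 2 ≠ 0 (mod 11), P does NOT lie on the curve.


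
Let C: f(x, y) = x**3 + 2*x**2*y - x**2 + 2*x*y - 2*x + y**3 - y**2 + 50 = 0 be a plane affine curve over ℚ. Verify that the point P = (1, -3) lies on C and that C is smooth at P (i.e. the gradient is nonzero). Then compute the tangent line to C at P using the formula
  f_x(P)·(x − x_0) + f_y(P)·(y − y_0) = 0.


Tangent line at P: -19*x + 37*y + 130 = 0.

Step 1: f(1, -3) = 0, so P lies on C.
Step 2: partial derivatives
  f_x(x, y) = 3*x**2 + 4*x*y - 2*x + 2*y - 2, f_y(x, y) = 2*x**2 + 2*x + 3*y**2 - 2*y.
  f_x(P) = -19, f_y(P) = 37 (gradient nonzero, so P is smooth).
Step 3: tangent line at P: -19·(x − 1) + 37·(y − -3) = 0.
Expanding: -19*x + 37*y + 130 = 0.


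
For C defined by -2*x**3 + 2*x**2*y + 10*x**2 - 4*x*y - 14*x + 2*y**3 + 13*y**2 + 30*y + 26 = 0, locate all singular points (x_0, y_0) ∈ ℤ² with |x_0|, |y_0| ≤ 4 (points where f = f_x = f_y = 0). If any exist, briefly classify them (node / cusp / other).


Singular points: {(1, -2)}; classification: cusp.

Compute partial derivatives:
  f_x = -6*x**2 + 4*x*y + 20*x - 4*y - 14.
  f_y = 2*x**2 - 4*x + 6*y**2 + 26*y + 30.
Scan x_0 ∈ {−4, ..., 4}. For each x_0, f_y(x_0, y) is a polynomial in y; find its integer roots y ∈ {−4, ..., 4}, then test f_x and f at those candidates.
  x = -4: f_y(-4, y) = 6*y**2 + 26*y + 78; no integer root y with |y| ≤ 4.
  x = -3: f_y(-3, y) = 6*y**2 + 26*y + 60; no integer root y with |y| ≤ 4.
  x = -2: f_y(-2, y) = 6*y**2 + 26*y + 46; no integer root y with |y| ≤ 4.
  x = -1: f_y(-1, y) = 6*y**2 + 26*y + 36; no integer root y with |y| ≤ 4.
  x = 0: f_y(0, y) = 6*y**2 + 26*y + 30; no integer root y with |y| ≤ 4.
  x = 1: f_y(1, y) = 6*y**2 + 26*y + 28; vanishes at y ∈ {-2}. (1, -2): f_x = 0, f = 0 — SINGULAR.
  x = 2: f_y(2, y) = 6*y**2 + 26*y + 30; no integer root y with |y| ≤ 4.
  x = 3: f_y(3, y) = 6*y**2 + 26*y + 36; no integer root y with |y| ≤ 4.
  x = 4: f_y(4, y) = 6*y**2 + 26*y + 46; no integer root y with |y| ≤ 4.
Only singular point on the grid: (1, -2).
Classify: substitute x = 1 + u, y = -2 + v and expand: f = -2*u**3 + 2*u**2*v + 2*v**3 + v**2.
No constant or linear terms (consistent with a singular point). Quadratic part: v**2. Cubic part: -2*u**3 + 2*u**2*v + 2*v**3.
The quadratic part v**2 is a perfect square, so there is a single (double) tangent line v = 0, i.e. y = -2. Restricting the cubic part to that line (v = 0) leaves -2*u**3 ≠ 0, so f is not divisible by v and the branch is v² ≈ 2*u**3 to lowest order — this is a cusp.
Classification: cusp.


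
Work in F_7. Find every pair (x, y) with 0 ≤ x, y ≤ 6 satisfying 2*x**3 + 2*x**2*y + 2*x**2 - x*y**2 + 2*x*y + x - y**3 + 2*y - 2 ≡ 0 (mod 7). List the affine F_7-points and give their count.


Affine F_7-points: {(1, 1), (2, 1), (2, 3), (3, 2), (4, 5), (5, 2)}; count = 6.

For each of the 49 pairs (x, y) ∈ F_7², evaluate f(x, y) mod 7. Record the zeros.
  x = 0: [0↦5, 1↦6, 2↦1, 3↦5, 4↦5, 5↦2, 6↦4]  zeros at y ∈ ∅
  x = 1: [0↦3, 1↦0, 2↦3, 3↦6, 4↦3, 5↦2, 6↦4]  zeros at y ∈ {1}
  x = 2: [0↦3, 1↦0, 2↦1, 3↦0, 4↦5, 5↦3, 6↦2]  zeros at y ∈ {1, 3}
  x = 3: [0↦3, 1↦4, 2↦0, 3↦6, 4↦2, 5↦3, 6↦3]  zeros at y ∈ {2}
  x = 4: [0↦1, 1↦3, 2↦5, 3↦1, 4↦6, 5↦0, 6↦5]  zeros at y ∈ {5}
  x = 5: [0↦2, 1↦2, 2↦0, 3↦4, 4↦1, 5↦6, 6↦6]  zeros at y ∈ {2}
  x = 6: [0↦4, 1↦6, 2↦4, 3↦6, 4↦6, 5↦5, 6↦4]  zeros at y ∈ ∅
Collecting zeros: affine points = {(1, 1), (2, 1), (2, 3), (3, 2), (4, 5), (5, 2)}.
Total count |C(F_7)_aff| = 6.


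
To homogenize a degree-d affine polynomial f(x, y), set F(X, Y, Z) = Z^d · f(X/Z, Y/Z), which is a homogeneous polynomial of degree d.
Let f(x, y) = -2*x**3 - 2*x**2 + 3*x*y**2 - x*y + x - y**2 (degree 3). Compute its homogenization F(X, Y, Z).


F(X, Y, Z) = -2*X**3 - 2*X**2*Z + 3*X*Y**2 - X*Y*Z + X*Z**2 - Y**2*Z

deg(f) = 3.
Substitute x = X/Z, y = Y/Z into f, then multiply by Z^3.
  monomial -2·x^3·y^0 ↦ -2·X^3·Y^0·Z^0.
  monomial -2·x^2·y^0 ↦ -2·X^2·Y^0·Z^1.
  monomial 3·x^1·y^2 ↦ 3·X^1·Y^2·Z^0.
  monomial -1·x^1·y^1 ↦ -1·X^1·Y^1·Z^1.
  monomial 1·x^1·y^0 ↦ 1·X^1·Y^0·Z^2.
  monomial -1·x^0·y^2 ↦ -1·X^0·Y^2·Z^1.
Collecting: F(X, Y, Z) = -2*X**3 - 2*X**2*Z + 3*X*Y**2 - X*Y*Z + X*Z**2 - Y**2*Z.


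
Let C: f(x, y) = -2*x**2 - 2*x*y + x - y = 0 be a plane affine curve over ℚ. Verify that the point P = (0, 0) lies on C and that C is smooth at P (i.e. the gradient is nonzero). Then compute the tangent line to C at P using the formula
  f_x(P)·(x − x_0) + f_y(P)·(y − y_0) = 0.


Tangent line at P: x - y = 0.

Step 1: f(0, 0) = 0, so P lies on C.
Step 2: partial derivatives
  f_x(x, y) = -4*x - 2*y + 1, f_y(x, y) = -2*x - 1.
  f_x(P) = 1, f_y(P) = -1 (gradient nonzero, so P is smooth).
Step 3: tangent line at P: 1·(x − 0) + -1·(y − 0) = 0.
Expanding: x - y = 0.


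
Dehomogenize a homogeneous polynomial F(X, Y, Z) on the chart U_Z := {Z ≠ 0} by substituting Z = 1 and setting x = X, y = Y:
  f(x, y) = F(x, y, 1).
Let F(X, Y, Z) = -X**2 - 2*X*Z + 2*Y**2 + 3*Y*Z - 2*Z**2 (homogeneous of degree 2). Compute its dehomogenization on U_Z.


f(x, y) = -x**2 - 2*x + 2*y**2 + 3*y - 2

On U_Z we set Z = 1. Each monomial c·X^i·Y^j·Z^k in F becomes c·x^i·y^j·1^k = c·x^i·y^j.
Substituting Z = 1: F(X, Y, 1) = -x**2 - 2*x + 2*y**2 + 3*y - 2.
Note: deg(f) ≤ deg(F) = 2; strict inequality happens when F is divisible by Z (lost terms).


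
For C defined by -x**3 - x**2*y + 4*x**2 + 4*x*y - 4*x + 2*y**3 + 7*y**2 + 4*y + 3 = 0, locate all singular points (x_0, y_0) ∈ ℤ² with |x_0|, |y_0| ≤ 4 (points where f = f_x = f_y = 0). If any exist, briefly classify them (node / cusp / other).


Singular points: {(2, -1)}; classification: node.

Compute partial derivatives:
  f_x = -3*x**2 - 2*x*y + 8*x + 4*y - 4.
  f_y = -x**2 + 4*x + 6*y**2 + 14*y + 4.
Scan x_0 ∈ {−4, ..., 4}. For each x_0, f_y(x_0, y) is a polynomial in y; find its integer roots y ∈ {−4, ..., 4}, then test f_x and f at those candidates.
  x = -4: f_y(-4, y) = 6*y**2 + 14*y - 28; no integer root y with |y| ≤ 4.
  x = -3: f_y(-3, y) = 6*y**2 + 14*y - 17; no integer root y with |y| ≤ 4.
  x = -2: f_y(-2, y) = 6*y**2 + 14*y - 8; no integer root y with |y| ≤ 4.
  x = -1: f_y(-1, y) = 6*y**2 + 14*y - 1; no integer root y with |y| ≤ 4.
  x = 0: f_y(0, y) = 6*y**2 + 14*y + 4; vanishes at y ∈ {-2}. (0, -2): f_x = -12 ≠ 0.
  x = 1: f_y(1, y) = 6*y**2 + 14*y + 7; no integer root y with |y| ≤ 4.
  x = 2: f_y(2, y) = 6*y**2 + 14*y + 8; vanishes at y ∈ {-1}. (2, -1): f_x = 0, f = 0 — SINGULAR.
  x = 3: f_y(3, y) = 6*y**2 + 14*y + 7; no integer root y with |y| ≤ 4.
  x = 4: f_y(4, y) = 6*y**2 + 14*y + 4; vanishes at y ∈ {-2}. (4, -2): f_x = -12 ≠ 0.
Only singular point on the grid: (2, -1).
Classify: substitute x = 2 + u, y = -1 + v and expand: f = -u**3 - u**2*v - u**2 + 2*v**3 + v**2.
No constant or linear terms (consistent with a singular point). Quadratic part: -u**2 + v**2. Cubic part: -u**3 - u**2*v + 2*v**3.
The quadratic part v**2 - u**2 = (v − u)(v + u) splits into two distinct linear factors, so there are two distinct tangent lines y − -1 = ±(x − 2) — this is a node (ordinary double point).
Classification: node.


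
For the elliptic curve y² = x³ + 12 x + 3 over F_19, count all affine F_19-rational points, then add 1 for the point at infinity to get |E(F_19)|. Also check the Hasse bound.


Affine points = {(1, 4), (1, 15), (2, 4), (2, 15), (3, 3), (3, 16), (4, 1), (4, 18), (5, 6), (5, 13), (6, 5), (6, 14), (9, 2), (9, 17), (13, 0), (15, 9), (15, 10), (16, 4), (16, 15), (17, 3), (17, 16), (18, 3), (18, 16)}; affine count = 23; |E(F_19)| = 24.

Discriminant check: Δ ∝ 4a³ + 27b² = 4·12³ + 27·3² = 4·1728 + 27·9 ≡ 11 (mod 19). Nonzero ⇒ E is nonsingular.
For each x ∈ F_19, compute rhs = x³ + 12·x + 3 mod 19, then count y ∈ F_19 with y² ≡ rhs.
  x = 0: rhs = 3, matching y values: none (0 points).
  x = 1: rhs = 16, matching y values: 4, 15 (2 points).
  x = 2: rhs = 16, matching y values: 4, 15 (2 points).
  x = 3: rhs = 9, matching y values: 3, 16 (2 points).
  x = 4: rhs = 1, matching y values: 1, 18 (2 points).
  x = 5: rhs = 17, matching y values: 6, 13 (2 points).
  x = 6: rhs = 6, matching y values: 5, 14 (2 points).
  x = 7: rhs = 12, matching y values: none (0 points).
  x = 8: rhs = 3, matching y values: none (0 points).
  x = 9: rhs = 4, matching y values: 2, 17 (2 points).
  x = 10: rhs = 2, matching y values: none (0 points).
  x = 11: rhs = 3, matching y values: none (0 points).
  x = 12: rhs = 13, matching y values: none (0 points).
  x = 13: rhs = 0, matching y values: 0 (1 points).
  x = 14: rhs = 8, matching y values: none (0 points).
  x = 15: rhs = 5, matching y values: 9, 10 (2 points).
  x = 16: rhs = 16, matching y values: 4, 15 (2 points).
  x = 17: rhs = 9, matching y values: 3, 16 (2 points).
  x = 18: rhs = 9, matching y values: 3, 16 (2 points).
Total affine count: 23.
Full point count |E(F_19)| = 23 + 1 = 24.
Hasse bound: |24 − (19+1)| = |4| = 4 ≤ 2√19 ≈ 8.7178 ✓.


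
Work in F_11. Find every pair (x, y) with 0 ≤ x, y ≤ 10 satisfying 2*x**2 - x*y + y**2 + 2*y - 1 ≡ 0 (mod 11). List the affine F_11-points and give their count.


Affine F_11-points: {(2, 2), (2, 9), (4, 6), (4, 7), (5, 7), (7, 8), (8, 8), (8, 9), (10, 2), (10, 6)}; count = 10.

For each of the 121 pairs (x, y) ∈ F_11², evaluate f(x, y) mod 11. Record the zeros.
  x = 0: [0↦10, 1↦2, 2↦7, 3↦3, 4↦1, 5↦1, 6↦3, 7↦7, 8↦2, 9↦10, 10↦9]  zeros at y ∈ ∅
  x = 1: [0↦1, 1↦3, 2↦7, 3↦2, 4↦10, 5↦9, 6↦10, 7↦2, 8↦7, 9↦3, 10↦1]  zeros at y ∈ ∅
  x = 2: [0↦7, 1↦8, 2↦0, 3↦5, 4↦1, 5↦10, 6↦10, 7↦1, 8↦5, 9↦0, 10↦8]  zeros at y ∈ {2, 9}
  x = 3: [0↦6, 1↦6, 2↦8, 3↦1, 4↦7, 5↦4, 6↦3, 7↦4, 8↦7, 9↦1, 10↦8]  zeros at y ∈ ∅
  x = 4: [0↦9, 1↦8, 2↦9, 3↦1, 4↦6, 5↦2, 6↦0, 7↦0, 8↦2, 9↦6, 10↦1]  zeros at y ∈ {6, 7}
  x = 5: [0↦5, 1↦3, 2↦3, 3↦5, 4↦9, 5↦4, 6↦1, 7↦0, 8↦1, 9↦4, 10↦9]  zeros at y ∈ {7}
  x = 6: [0↦5, 1↦2, 2↦1, 3↦2, 4↦5, 5↦10, 6↦6, 7↦4, 8↦4, 9↦6, 10↦10]  zeros at y ∈ ∅
  x = 7: [0↦9, 1↦5, 2↦3, 3↦3, 4↦5, 5↦9, 6↦4, 7↦1, 8↦0, 9↦1, 10↦4]  zeros at y ∈ {8}
  x = 8: [0↦6, 1↦1, 2↦9, 3↦8, 4↦9, 5↦1, 6↦6, 7↦2, 8↦0, 9↦0, 10↦2]  zeros at y ∈ {8, 9}
  x = 9: [0↦7, 1↦1, 2↦8, 3↦6, 4↦6, 5↦8, 6↦1, 7↦7, 8↦4, 9↦3, 10↦4]  zeros at y ∈ ∅
  x = 10: [0↦1, 1↦5, 2↦0, 3↦8, 4↦7, 5↦8, 6↦0, 7↦5, 8↦1, 9↦10, 10↦10]  zeros at y ∈ {2, 6}
Collecting zeros: affine points = {(2, 2), (2, 9), (4, 6), (4, 7), (5, 7), (7, 8), (8, 8), (8, 9), (10, 2), (10, 6)}.
Total count |C(F_11)_aff| = 10.


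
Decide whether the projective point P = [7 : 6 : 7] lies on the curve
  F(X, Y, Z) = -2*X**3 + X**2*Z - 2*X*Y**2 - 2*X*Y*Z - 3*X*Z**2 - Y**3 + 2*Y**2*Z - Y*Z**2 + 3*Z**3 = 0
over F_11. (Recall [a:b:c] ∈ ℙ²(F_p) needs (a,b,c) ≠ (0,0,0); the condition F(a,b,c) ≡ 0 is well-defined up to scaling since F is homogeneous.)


F(7,6,7) ≡ 0 (mod 11); P is on the curve.

Evaluate F(7, 6, 7) term-by-term (mod 11).
  -2*X**3 ↦ -2·343·1·1 = -686
  X**2*Z ↦ 1·49·1·7 = 343
  -2*X*Y**2 ↦ -2·7·36·1 = -504
  -2*X*Y*Z ↦ -2·7·6·7 = -588
  -3*X*Z**2 ↦ -3·7·1·49 = -1029
  -Y**3 ↦ -1·1·216·1 = -216
  2*Y**2*Z ↦ 2·1·36·7 = 504
  -Y*Z**2 ↦ -1·1·6·49 = -294
  3*Z**3 ↦ 3·1·1·343 = 1029
Sum: F(7, 6, 7) = (-686) + (343) + (-504) + (-588) + (-1029) + (-216) + (504) + (-294) + (1029) = -1441.
Reducing mod 11: -1441 ≡ 0 (mod 11).
Since F(a, b, c) ≡ 0 (mod 11), P lies on the curve.


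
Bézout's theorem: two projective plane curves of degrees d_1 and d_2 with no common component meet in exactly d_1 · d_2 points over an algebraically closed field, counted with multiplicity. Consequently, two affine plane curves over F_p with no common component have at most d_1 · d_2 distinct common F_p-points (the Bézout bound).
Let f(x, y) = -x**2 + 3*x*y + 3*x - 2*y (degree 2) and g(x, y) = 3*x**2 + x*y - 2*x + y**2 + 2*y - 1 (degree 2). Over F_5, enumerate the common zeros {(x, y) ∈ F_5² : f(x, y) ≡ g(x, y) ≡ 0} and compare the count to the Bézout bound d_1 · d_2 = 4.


Common zeros: {(3, 0)}; count = 1; Bézout bound = 4.

deg(f) = 2, deg(g) = 2, so Bézout bound = 4.
Scan x ∈ F_5. For each x, list the y ∈ F_5 with f(x, y) ≡ 0 and those with g(x, y) ≡ 0 (mod 5); the common zeros in that column are the intersection.
  x = 0: f ≡ 0 at y ∈ {0}; g ≡ 0 at y ∈ ∅; common: ∅.
  x = 1: f ≡ 0 at y ∈ {3}; g ≡ 0 at y ∈ {0, 2}; common: ∅.
  x = 2: f ≡ 0 at y ∈ {2}; g ≡ 0 at y ∈ ∅; common: ∅.
  x = 3: f ≡ 0 at y ∈ {0}; g ≡ 0 at y ∈ {0}; common: {0}.
  x = 4: f ≡ 0 at y ∈ ∅; g ≡ 0 at y ∈ {2}; common: ∅.
Collecting: common zeros = {(3, 0)}, so the count is 1.
Comparison with the Bézout bound: 1 ≤ 4 = deg(f)·deg(g), as expected for curves with no common component (the affine F_5-count falls short of the bound because intersections may lie at infinity, over extension fields, or carry multiplicity).


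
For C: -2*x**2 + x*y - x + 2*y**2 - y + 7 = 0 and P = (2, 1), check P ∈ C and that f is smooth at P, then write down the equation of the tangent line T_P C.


Tangent line at P: -8*x + 5*y + 11 = 0.

Step 1: f(2, 1) = 0, so P lies on C.
Step 2: partial derivatives
  f_x(x, y) = -4*x + y - 1, f_y(x, y) = x + 4*y - 1.
  f_x(P) = -8, f_y(P) = 5 (gradient nonzero, so P is smooth).
Step 3: tangent line at P: -8·(x − 2) + 5·(y − 1) = 0.
Expanding: -8*x + 5*y + 11 = 0.


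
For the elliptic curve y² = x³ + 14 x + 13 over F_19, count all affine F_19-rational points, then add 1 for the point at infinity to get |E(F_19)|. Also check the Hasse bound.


Affine points = {(1, 3), (1, 16), (2, 7), (2, 12), (3, 5), (3, 14), (4, 0), (6, 3), (6, 16), (7, 6), (7, 13), (11, 4), (11, 15), (12, 3), (12, 16), (13, 6), (13, 13), (15, 8), (15, 11), (16, 1), (16, 18), (18, 6), (18, 13)}; affine count = 23; |E(F_19)| = 24.

Discriminant check: Δ ∝ 4a³ + 27b² = 4·14³ + 27·13² = 4·2744 + 27·169 ≡ 16 (mod 19). Nonzero ⇒ E is nonsingular.
For each x ∈ F_19, compute rhs = x³ + 14·x + 13 mod 19, then count y ∈ F_19 with y² ≡ rhs.
  x = 0: rhs = 13, matching y values: none (0 points).
  x = 1: rhs = 9, matching y values: 3, 16 (2 points).
  x = 2: rhs = 11, matching y values: 7, 12 (2 points).
  x = 3: rhs = 6, matching y values: 5, 14 (2 points).
  x = 4: rhs = 0, matching y values: 0 (1 points).
  x = 5: rhs = 18, matching y values: none (0 points).
  x = 6: rhs = 9, matching y values: 3, 16 (2 points).
  x = 7: rhs = 17, matching y values: 6, 13 (2 points).
  x = 8: rhs = 10, matching y values: none (0 points).
  x = 9: rhs = 13, matching y values: none (0 points).
  x = 10: rhs = 13, matching y values: none (0 points).
  x = 11: rhs = 16, matching y values: 4, 15 (2 points).
  x = 12: rhs = 9, matching y values: 3, 16 (2 points).
  x = 13: rhs = 17, matching y values: 6, 13 (2 points).
  x = 14: rhs = 8, matching y values: none (0 points).
  x = 15: rhs = 7, matching y values: 8, 11 (2 points).
  x = 16: rhs = 1, matching y values: 1, 18 (2 points).
  x = 17: rhs = 15, matching y values: none (0 points).
  x = 18: rhs = 17, matching y values: 6, 13 (2 points).
Total affine count: 23.
Full point count |E(F_19)| = 23 + 1 = 24.
Hasse bound: |24 − (19+1)| = |4| = 4 ≤ 2√19 ≈ 8.7178 ✓.


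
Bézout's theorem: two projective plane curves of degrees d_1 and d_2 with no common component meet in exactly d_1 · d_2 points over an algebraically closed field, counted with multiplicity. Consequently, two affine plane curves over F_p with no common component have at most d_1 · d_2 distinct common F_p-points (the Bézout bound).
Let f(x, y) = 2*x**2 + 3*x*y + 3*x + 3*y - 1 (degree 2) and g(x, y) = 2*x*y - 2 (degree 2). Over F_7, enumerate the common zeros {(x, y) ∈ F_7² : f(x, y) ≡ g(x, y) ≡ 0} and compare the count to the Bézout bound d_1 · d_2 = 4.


Common zeros: {(2, 4)}; count = 1; Bézout bound = 4.

deg(f) = 2, deg(g) = 2, so Bézout bound = 4.
Scan x ∈ F_7. For each x, list the y ∈ F_7 with f(x, y) ≡ 0 and those with g(x, y) ≡ 0 (mod 7); the common zeros in that column are the intersection.
  x = 0: f ≡ 0 at y ∈ {5}; g ≡ 0 at y ∈ ∅; common: ∅.
  x = 1: f ≡ 0 at y ∈ {4}; g ≡ 0 at y ∈ {1}; common: ∅.
  x = 2: f ≡ 0 at y ∈ {4}; g ≡ 0 at y ∈ {4}; common: {4}.
  x = 3: f ≡ 0 at y ∈ {6}; g ≡ 0 at y ∈ {5}; common: ∅.
  x = 4: f ≡ 0 at y ∈ {6}; g ≡ 0 at y ∈ {2}; common: ∅.
  x = 5: f ≡ 0 at y ∈ {5}; g ≡ 0 at y ∈ {3}; common: ∅.
  x = 6: f ≡ 0 at y ∈ ∅; g ≡ 0 at y ∈ {6}; common: ∅.
Collecting: common zeros = {(2, 4)}, so the count is 1.
Comparison with the Bézout bound: 1 ≤ 4 = deg(f)·deg(g), as expected for curves with no common component (the affine F_7-count falls short of the bound because intersections may lie at infinity, over extension fields, or carry multiplicity).


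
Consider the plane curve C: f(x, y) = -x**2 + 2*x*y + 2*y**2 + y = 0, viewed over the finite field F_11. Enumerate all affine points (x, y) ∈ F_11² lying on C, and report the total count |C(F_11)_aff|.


Affine F_11-points: {(0, 0), (0, 5), (3, 1), (4, 6), (7, 2), (7, 7), (8, 2), (8, 6), (10, 1), (10, 5)}; count = 10.

For each of the 121 pairs (x, y) ∈ F_11², evaluate f(x, y) mod 11. Record the zeros.
  x = 0: [0↦0, 1↦3, 2↦10, 3↦10, 4↦3, 5↦0, 6↦1, 7↦6, 8↦4, 9↦6, 10↦1]  zeros at y ∈ {0, 5}
  x = 1: [0↦10, 1↦4, 2↦2, 3↦4, 4↦10, 5↦9, 6↦1, 7↦8, 8↦8, 9↦1, 10↦9]  zeros at y ∈ ∅
  x = 2: [0↦7, 1↦3, 2↦3, 3↦7, 4↦4, 5↦5, 6↦10, 7↦8, 8↦10, 9↦5, 10↦4]  zeros at y ∈ ∅
  x = 3: [0↦2, 1↦0, 2↦2, 3↦8, 4↦7, 5↦10, 6↦6, 7↦6, 8↦10, 9↦7, 10↦8]  zeros at y ∈ {1}
  x = 4: [0↦6, 1↦6, 2↦10, 3↦7, 4↦8, 5↦2, 6↦0, 7↦2, 8↦8, 9↦7, 10↦10]  zeros at y ∈ {6}
  x = 5: [0↦8, 1↦10, 2↦5, 3↦4, 4↦7, 5↦3, 6↦3, 7↦7, 8↦4, 9↦5, 10↦10]  zeros at y ∈ ∅
  x = 6: [0↦8, 1↦1, 2↦9, 3↦10, 4↦4, 5↦2, 6↦4, 7↦10, 8↦9, 9↦1, 10↦8]  zeros at y ∈ ∅
  x = 7: [0↦6, 1↦1, 2↦0, 3↦3, 4↦10, 5↦10, 6↦3, 7↦0, 8↦1, 9↦6, 10↦4]  zeros at y ∈ {2, 7}
  x = 8: [0↦2, 1↦10, 2↦0, 3↦5, 4↦3, 5↦5, 6↦0, 7↦10, 8↦2, 9↦9, 10↦9]  zeros at y ∈ {2, 6}
  x = 9: [0↦7, 1↦6, 2↦9, 3↦5, 4↦5, 5↦9, 6↦6, 7↦7, 8↦1, 9↦10, 10↦1]  zeros at y ∈ ∅
  x = 10: [0↦10, 1↦0, 2↦5, 3↦3, 4↦5, 5↦0, 6↦10, 7↦2, 8↦9, 9↦9, 10↦2]  zeros at y ∈ {1, 5}
Collecting zeros: affine points = {(0, 0), (0, 5), (3, 1), (4, 6), (7, 2), (7, 7), (8, 2), (8, 6), (10, 1), (10, 5)}.
Total count |C(F_11)_aff| = 10.
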